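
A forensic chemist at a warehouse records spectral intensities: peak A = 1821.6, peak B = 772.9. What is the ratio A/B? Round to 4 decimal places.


Spectral peak ratio:
Peak A = 1821.6 counts
Peak B = 772.9 counts
Ratio = 1821.6 / 772.9 = 2.3568

2.3568


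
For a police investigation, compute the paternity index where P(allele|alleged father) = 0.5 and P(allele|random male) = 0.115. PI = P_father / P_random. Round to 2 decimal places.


Paternity Index calculation:
PI = P(allele|father) / P(allele|random)
PI = 0.5 / 0.115
PI = 4.35

4.35


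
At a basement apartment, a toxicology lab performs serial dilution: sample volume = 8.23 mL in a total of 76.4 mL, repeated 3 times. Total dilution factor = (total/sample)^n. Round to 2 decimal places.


Dilution factor calculation:
Single dilution = V_total / V_sample = 76.4 / 8.23 ≈ 9.283111
Number of dilutions = 3
Total DF = (76.4 / 8.23)^3 (full precision, rounded at the end) = 799.98

799.98


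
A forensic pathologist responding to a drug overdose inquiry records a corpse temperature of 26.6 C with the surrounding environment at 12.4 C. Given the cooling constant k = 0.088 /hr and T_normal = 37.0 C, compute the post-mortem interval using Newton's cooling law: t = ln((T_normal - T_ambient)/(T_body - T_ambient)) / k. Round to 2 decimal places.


Using Newton's law of cooling:
t = ln((T_normal - T_ambient) / (T_body - T_ambient)) / k
T_normal - T_ambient = 24.6
T_body - T_ambient = 14.2
Ratio = 1.732394
ln(ratio) = 0.549504
t = 0.549504 / 0.088 = 6.24 hours

6.24


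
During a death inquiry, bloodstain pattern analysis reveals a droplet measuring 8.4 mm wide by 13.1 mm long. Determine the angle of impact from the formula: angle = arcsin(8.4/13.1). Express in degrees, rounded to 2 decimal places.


Blood spatter impact angle calculation:
width / length = 8.4 / 13.1 = 0.641221
angle = arcsin(0.641221)
angle = 39.88 degrees

39.88


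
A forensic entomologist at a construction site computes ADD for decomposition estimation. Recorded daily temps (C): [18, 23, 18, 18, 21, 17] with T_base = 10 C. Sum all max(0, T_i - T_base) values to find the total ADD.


Computing ADD day by day:
Day 1: max(0, 18 - 10) = 8
Day 2: max(0, 23 - 10) = 13
Day 3: max(0, 18 - 10) = 8
Day 4: max(0, 18 - 10) = 8
Day 5: max(0, 21 - 10) = 11
Day 6: max(0, 17 - 10) = 7
Total ADD = 55

55


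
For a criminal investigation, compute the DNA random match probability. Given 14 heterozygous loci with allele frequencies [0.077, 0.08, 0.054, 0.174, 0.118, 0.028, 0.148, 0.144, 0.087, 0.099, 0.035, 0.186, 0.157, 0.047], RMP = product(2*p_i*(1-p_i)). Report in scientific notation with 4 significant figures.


Computing RMP for 14 loci:
Locus 1: 2 * 0.077 * 0.923 = 0.142142
Locus 2: 2 * 0.08 * 0.92 = 0.1472
Locus 3: 2 * 0.054 * 0.946 = 0.102168
Locus 4: 2 * 0.174 * 0.826 = 0.287448
Locus 5: 2 * 0.118 * 0.882 = 0.208152
Locus 6: 2 * 0.028 * 0.972 = 0.054432
Locus 7: 2 * 0.148 * 0.852 = 0.252192
Locus 8: 2 * 0.144 * 0.856 = 0.246528
Locus 9: 2 * 0.087 * 0.913 = 0.158862
Locus 10: 2 * 0.099 * 0.901 = 0.178398
Locus 11: 2 * 0.035 * 0.965 = 0.06755
Locus 12: 2 * 0.186 * 0.814 = 0.302808
Locus 13: 2 * 0.157 * 0.843 = 0.264702
Locus 14: 2 * 0.047 * 0.953 = 0.089582
RMP = 5.950e-12

5.950e-12


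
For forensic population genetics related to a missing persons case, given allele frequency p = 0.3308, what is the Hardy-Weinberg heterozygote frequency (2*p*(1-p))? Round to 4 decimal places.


Hardy-Weinberg heterozygote frequency:
q = 1 - p = 1 - 0.3308 = 0.6692
2pq = 2 * 0.3308 * 0.6692 = 0.4427

0.4427


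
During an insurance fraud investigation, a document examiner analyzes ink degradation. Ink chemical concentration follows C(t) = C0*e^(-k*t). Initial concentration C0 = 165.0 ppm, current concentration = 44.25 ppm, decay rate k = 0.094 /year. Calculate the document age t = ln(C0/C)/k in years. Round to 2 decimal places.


Document age estimation:
C0/C = 165.0 / 44.25 = 3.728814
ln(C0/C) = 1.31609
t = 1.31609 / 0.094 = 14.00 years

14.00


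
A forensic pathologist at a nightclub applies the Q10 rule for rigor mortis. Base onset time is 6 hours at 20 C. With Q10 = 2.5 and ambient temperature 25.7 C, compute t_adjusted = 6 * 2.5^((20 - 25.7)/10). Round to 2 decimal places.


Rigor mortis time adjustment:
Exponent = (T_ref - T_actual) / 10 = (20 - 25.7) / 10 = -0.57
Q10 factor = 2.5^-0.57 = 0.59316
t_adjusted = 6 * 0.59316 = 3.56 hours

3.56


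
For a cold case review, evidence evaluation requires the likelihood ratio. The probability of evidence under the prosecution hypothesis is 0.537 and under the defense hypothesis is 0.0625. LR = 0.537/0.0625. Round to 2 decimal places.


Likelihood ratio calculation:
LR = P(E|Hp) / P(E|Hd)
LR = 0.537 / 0.0625
LR = 8.59

8.59


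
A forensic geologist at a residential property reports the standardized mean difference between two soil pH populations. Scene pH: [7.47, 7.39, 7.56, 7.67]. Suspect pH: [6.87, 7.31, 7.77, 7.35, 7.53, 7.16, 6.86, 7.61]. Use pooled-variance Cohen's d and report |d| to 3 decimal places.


Pooled-variance Cohen's d for soil pH comparison:
Scene mean = 30.09 / 4 = 7.5225
Suspect mean = 58.46 / 8 = 7.3075
Scene sample variance s_s^2 = 0.014492
Suspect sample variance s_c^2 = 0.110021
Pooled variance = ((n_s-1)*s_s^2 + (n_c-1)*s_c^2) / (n_s + n_c - 2) = 0.081362
Pooled SD = sqrt(0.081362) = 0.28524
Mean difference = 0.215
|d| = |0.215| / 0.28524 = 0.754

0.754


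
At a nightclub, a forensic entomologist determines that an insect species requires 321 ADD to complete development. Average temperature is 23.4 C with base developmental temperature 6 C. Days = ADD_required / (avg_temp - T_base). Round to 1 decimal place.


Insect development time:
Effective temperature = avg_temp - T_base = 23.4 - 6 = 17.4 C
Days = ADD / effective_temp = 321 / 17.4 = 18.4 days

18.4


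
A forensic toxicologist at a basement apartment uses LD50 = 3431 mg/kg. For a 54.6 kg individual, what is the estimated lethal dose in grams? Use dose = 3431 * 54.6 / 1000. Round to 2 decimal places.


Lethal dose calculation:
Lethal dose = LD50 * body_weight / 1000
= 3431 * 54.6 / 1000
= 187332.6 / 1000
= 187.33 g

187.33


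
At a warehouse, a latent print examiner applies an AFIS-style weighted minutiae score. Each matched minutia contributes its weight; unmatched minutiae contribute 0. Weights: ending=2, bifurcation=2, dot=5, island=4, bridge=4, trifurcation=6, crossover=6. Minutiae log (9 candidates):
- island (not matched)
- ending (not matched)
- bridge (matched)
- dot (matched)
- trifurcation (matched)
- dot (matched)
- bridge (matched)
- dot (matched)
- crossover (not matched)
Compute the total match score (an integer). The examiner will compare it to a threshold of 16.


Weighted minutiae match score:
  island: not matched, +0
  ending: not matched, +0
  bridge: matched, +4 (running total 4)
  dot: matched, +5 (running total 9)
  trifurcation: matched, +6 (running total 15)
  dot: matched, +5 (running total 20)
  bridge: matched, +4 (running total 24)
  dot: matched, +5 (running total 29)
  crossover: not matched, +0
Total score = 29
Threshold = 16; verdict = identification

29


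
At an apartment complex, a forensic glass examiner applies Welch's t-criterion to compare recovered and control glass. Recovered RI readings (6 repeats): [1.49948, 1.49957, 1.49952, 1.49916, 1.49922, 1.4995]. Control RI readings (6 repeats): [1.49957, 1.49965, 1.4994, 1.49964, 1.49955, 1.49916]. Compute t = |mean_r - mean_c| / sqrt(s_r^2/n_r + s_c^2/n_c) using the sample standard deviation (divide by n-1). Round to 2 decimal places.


Welch's t-criterion for glass RI comparison:
Recovered mean = sum / n_r = 8.99645 / 6 = 1.4994083
Control mean = sum / n_c = 8.99697 / 6 = 1.499495
Recovered sample variance s_r^2 = 2.98567e-08
Control sample variance s_c^2 = 3.499e-08
Welch SE (unpooled) = sqrt(s_r^2/n_r + s_c^2/n_c) = sqrt(4.97611e-09 + 5.83167e-09) = sqrt(1.08078e-08) = 0.000103961
|mean_r - mean_c| = 8.66667e-05
t = 8.66667e-05 / 0.000103961 = 0.83

0.83


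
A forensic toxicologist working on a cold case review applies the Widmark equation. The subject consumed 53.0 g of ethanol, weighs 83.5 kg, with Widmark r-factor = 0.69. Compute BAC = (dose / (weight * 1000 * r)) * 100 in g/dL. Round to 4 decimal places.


Applying the Widmark formula:
BAC = (dose_g / (body_wt * 1000 * r)) * 100
Denominator = 83.5 * 1000 * 0.69 = 57615
BAC = (53.0 / 57615) * 100
BAC = 0.0920 g/dL

0.0920


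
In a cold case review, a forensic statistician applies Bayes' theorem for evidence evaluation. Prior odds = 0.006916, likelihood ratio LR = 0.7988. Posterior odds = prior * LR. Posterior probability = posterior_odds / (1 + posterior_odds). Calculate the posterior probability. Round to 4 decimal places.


Bayesian evidence evaluation:
Posterior odds = prior_odds * LR = 0.006916 * 0.7988 = 0.005524501
Posterior probability = posterior_odds / (1 + posterior_odds)
= 0.005524501 / (1 + 0.005524501)
= 0.005524501 / 1.005524501
= 0.0055

0.0055


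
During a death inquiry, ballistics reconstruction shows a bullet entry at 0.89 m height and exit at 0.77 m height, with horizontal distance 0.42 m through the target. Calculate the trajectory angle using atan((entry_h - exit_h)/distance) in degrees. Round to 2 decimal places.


Bullet trajectory angle:
Height difference = 0.89 - 0.77 = 0.12 m
angle = atan(0.12 / 0.42)
angle = atan(0.285714)
angle = 15.95 degrees

15.95


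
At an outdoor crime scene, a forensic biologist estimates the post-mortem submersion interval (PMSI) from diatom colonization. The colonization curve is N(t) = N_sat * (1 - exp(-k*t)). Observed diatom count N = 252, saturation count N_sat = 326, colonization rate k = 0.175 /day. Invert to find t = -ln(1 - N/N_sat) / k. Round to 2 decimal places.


PMSI from diatom colonization curve:
N / N_sat = 252 / 326 = 0.773006
1 - N/N_sat = 0.226994
ln(1 - N/N_sat) = -1.482832
t = -ln(1 - N/N_sat) / k = -(-1.482832) / 0.175 = 8.47 days

8.47


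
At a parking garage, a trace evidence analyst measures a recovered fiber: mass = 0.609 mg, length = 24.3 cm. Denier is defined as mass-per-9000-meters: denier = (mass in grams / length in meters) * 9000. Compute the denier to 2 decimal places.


Denier calculation:
Mass in grams = 0.609 mg / 1000 = 0.000609 g
Length in meters = 24.3 cm / 100 = 0.243 m
Linear density = mass / length = 0.000609 / 0.243 = 0.00250617 g/m
Denier = (g/m) * 9000 = 0.00250617 * 9000 = 22.56

22.56


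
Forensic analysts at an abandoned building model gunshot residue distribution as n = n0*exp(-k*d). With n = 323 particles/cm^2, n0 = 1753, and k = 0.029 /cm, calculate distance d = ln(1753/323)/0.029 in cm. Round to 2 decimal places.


GSR distance calculation:
n0/n = 1753 / 323 = 5.427245
ln(n0/n) = 1.691432
d = 1.691432 / 0.029 = 58.33 cm

58.33


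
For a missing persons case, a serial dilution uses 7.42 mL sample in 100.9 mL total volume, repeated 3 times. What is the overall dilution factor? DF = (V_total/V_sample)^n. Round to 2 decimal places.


Dilution factor calculation:
Single dilution = V_total / V_sample = 100.9 / 7.42 ≈ 13.598383
Number of dilutions = 3
Total DF = (100.9 / 7.42)^3 (full precision, rounded at the end) = 2514.56

2514.56


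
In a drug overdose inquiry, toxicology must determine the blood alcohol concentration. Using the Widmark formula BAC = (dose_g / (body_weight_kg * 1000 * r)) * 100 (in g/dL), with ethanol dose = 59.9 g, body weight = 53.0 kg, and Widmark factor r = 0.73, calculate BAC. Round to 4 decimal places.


Applying the Widmark formula:
BAC = (dose_g / (body_wt * 1000 * r)) * 100
Denominator = 53.0 * 1000 * 0.73 = 38690
BAC = (59.9 / 38690) * 100
BAC = 0.1548 g/dL

0.1548


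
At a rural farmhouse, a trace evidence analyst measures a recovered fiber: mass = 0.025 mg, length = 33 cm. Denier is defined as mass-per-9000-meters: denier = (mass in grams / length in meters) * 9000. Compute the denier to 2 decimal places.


Denier calculation:
Mass in grams = 0.025 mg / 1000 = 0.000025 g
Length in meters = 33 cm / 100 = 0.33 m
Linear density = mass / length = 0.000025 / 0.33 = 0.00007576 g/m
Denier = (g/m) * 9000 = 0.00007576 * 9000 = 0.68

0.68


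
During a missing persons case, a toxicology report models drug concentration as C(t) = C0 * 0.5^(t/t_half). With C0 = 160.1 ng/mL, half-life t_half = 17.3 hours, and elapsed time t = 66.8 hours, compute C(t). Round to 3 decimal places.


Drug concentration decay:
Number of half-lives = t / t_half = 66.8 / 17.3 = 3.861272
Decay factor = 0.5^3.861272 = 0.06880838
C(t) = 160.1 * 0.06880838 = 11.016 ng/mL

11.016


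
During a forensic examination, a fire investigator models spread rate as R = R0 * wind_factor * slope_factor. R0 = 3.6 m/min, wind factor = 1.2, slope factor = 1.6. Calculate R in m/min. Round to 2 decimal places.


Fire spread rate calculation:
R = R0 * wind_factor * slope_factor
= 3.6 * 1.2 * 1.6
= 4.32 * 1.6
= 6.91 m/min

6.91


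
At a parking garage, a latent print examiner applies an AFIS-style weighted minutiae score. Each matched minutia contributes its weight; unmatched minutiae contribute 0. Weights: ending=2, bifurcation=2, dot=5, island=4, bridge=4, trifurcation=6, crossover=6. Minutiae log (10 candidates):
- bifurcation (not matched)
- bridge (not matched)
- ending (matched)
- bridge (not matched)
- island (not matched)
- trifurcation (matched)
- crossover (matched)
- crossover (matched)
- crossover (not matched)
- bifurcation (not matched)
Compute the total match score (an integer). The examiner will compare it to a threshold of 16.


Weighted minutiae match score:
  bifurcation: not matched, +0
  bridge: not matched, +0
  ending: matched, +2 (running total 2)
  bridge: not matched, +0
  island: not matched, +0
  trifurcation: matched, +6 (running total 8)
  crossover: matched, +6 (running total 14)
  crossover: matched, +6 (running total 20)
  crossover: not matched, +0
  bifurcation: not matched, +0
Total score = 20
Threshold = 16; verdict = identification

20


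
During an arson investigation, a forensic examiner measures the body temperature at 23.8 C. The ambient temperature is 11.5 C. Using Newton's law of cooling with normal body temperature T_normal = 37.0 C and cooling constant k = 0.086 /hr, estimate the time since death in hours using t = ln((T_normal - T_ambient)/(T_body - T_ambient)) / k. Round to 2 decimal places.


Using Newton's law of cooling:
t = ln((T_normal - T_ambient) / (T_body - T_ambient)) / k
T_normal - T_ambient = 25.5
T_body - T_ambient = 12.3
Ratio = 2.073171
ln(ratio) = 0.729079
t = 0.729079 / 0.086 = 8.48 hours

8.48


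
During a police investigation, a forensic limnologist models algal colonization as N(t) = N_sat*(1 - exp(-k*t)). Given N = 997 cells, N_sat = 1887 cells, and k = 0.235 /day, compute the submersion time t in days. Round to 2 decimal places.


PMSI from diatom colonization curve:
N / N_sat = 997 / 1887 = 0.528352
1 - N/N_sat = 0.471648
ln(1 - N/N_sat) = -0.751522
t = -ln(1 - N/N_sat) / k = -(-0.751522) / 0.235 = 3.20 days

3.20


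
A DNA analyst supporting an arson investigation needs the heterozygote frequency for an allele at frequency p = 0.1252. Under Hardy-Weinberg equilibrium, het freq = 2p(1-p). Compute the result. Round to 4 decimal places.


Hardy-Weinberg heterozygote frequency:
q = 1 - p = 1 - 0.1252 = 0.8748
2pq = 2 * 0.1252 * 0.8748 = 0.2190

0.2190


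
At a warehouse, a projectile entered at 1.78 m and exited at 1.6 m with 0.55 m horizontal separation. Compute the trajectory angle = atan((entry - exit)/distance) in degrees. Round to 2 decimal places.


Bullet trajectory angle:
Height difference = 1.78 - 1.6 = 0.18 m
angle = atan(0.18 / 0.55)
angle = atan(0.327273)
angle = 18.12 degrees

18.12


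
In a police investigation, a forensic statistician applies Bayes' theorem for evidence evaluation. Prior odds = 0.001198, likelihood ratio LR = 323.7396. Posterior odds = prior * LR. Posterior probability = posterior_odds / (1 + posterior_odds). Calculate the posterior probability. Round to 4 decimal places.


Bayesian evidence evaluation:
Posterior odds = prior_odds * LR = 0.001198 * 323.7396 = 0.38784
Posterior probability = posterior_odds / (1 + posterior_odds)
= 0.38784 / (1 + 0.38784)
= 0.38784 / 1.38784
= 0.2795

0.2795


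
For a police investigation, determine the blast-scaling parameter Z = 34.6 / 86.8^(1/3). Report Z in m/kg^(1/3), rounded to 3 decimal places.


Scaled distance calculation:
W^(1/3) = 86.8^(1/3) = 4.42765
Z = R / W^(1/3) = 34.6 / 4.42765
Z = 7.815 m/kg^(1/3)

7.815


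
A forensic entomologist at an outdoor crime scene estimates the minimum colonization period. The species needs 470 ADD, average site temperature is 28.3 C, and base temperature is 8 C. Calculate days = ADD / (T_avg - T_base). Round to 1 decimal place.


Insect development time:
Effective temperature = avg_temp - T_base = 28.3 - 8 = 20.3 C
Days = ADD / effective_temp = 470 / 20.3 = 23.2 days

23.2


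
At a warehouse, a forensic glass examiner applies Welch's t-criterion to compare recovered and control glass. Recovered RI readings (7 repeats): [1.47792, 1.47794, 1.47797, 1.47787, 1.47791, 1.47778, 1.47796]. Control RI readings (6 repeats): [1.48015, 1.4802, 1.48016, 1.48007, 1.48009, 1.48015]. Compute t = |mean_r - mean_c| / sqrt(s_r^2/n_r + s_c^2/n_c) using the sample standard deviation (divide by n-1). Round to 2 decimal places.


Welch's t-criterion for glass RI comparison:
Recovered mean = sum / n_r = 10.34535 / 7 = 1.4779071
Control mean = sum / n_c = 8.88082 / 6 = 1.4801367
Recovered sample variance s_r^2 = 4.25714e-09
Control sample variance s_c^2 = 2.30667e-09
Welch SE (unpooled) = sqrt(s_r^2/n_r + s_c^2/n_c) = sqrt(6.08163e-10 + 3.84444e-10) = sqrt(9.92607e-10) = 3.15057e-05
|mean_r - mean_c| = 0.00222952
t = 0.00222952 / 3.15057e-05 = 70.77

70.77


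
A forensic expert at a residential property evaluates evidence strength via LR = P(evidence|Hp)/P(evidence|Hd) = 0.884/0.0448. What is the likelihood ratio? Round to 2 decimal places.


Likelihood ratio calculation:
LR = P(E|Hp) / P(E|Hd)
LR = 0.884 / 0.0448
LR = 19.73

19.73


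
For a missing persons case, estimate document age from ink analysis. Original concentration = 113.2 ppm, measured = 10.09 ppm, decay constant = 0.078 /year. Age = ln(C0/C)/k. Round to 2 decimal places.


Document age estimation:
C0/C = 113.2 / 10.09 = 11.219029
ln(C0/C) = 2.417611
t = 2.417611 / 0.078 = 31.00 years

31.00


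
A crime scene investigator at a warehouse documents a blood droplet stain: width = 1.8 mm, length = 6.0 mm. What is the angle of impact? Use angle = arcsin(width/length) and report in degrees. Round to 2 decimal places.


Blood spatter impact angle calculation:
width / length = 1.8 / 6.0 = 0.3
angle = arcsin(0.3)
angle = 17.46 degrees

17.46


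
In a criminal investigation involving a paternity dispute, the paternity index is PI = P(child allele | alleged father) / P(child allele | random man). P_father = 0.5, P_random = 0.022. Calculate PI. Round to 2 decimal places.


Paternity Index calculation:
PI = P(allele|father) / P(allele|random)
PI = 0.5 / 0.022
PI = 22.73

22.73


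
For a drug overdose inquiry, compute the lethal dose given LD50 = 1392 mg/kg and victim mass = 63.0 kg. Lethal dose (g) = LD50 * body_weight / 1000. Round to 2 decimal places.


Lethal dose calculation:
Lethal dose = LD50 * body_weight / 1000
= 1392 * 63.0 / 1000
= 87696 / 1000
= 87.70 g

87.70


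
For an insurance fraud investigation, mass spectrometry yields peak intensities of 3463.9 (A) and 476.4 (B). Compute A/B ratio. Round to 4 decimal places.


Spectral peak ratio:
Peak A = 3463.9 counts
Peak B = 476.4 counts
Ratio = 3463.9 / 476.4 = 7.2710

7.2710


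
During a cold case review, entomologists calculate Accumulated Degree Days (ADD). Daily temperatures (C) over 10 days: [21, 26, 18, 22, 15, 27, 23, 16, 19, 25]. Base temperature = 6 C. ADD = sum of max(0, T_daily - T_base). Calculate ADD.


Computing ADD day by day:
Day 1: max(0, 21 - 6) = 15
Day 2: max(0, 26 - 6) = 20
Day 3: max(0, 18 - 6) = 12
Day 4: max(0, 22 - 6) = 16
Day 5: max(0, 15 - 6) = 9
Day 6: max(0, 27 - 6) = 21
Day 7: max(0, 23 - 6) = 17
Day 8: max(0, 16 - 6) = 10
Day 9: max(0, 19 - 6) = 13
Day 10: max(0, 25 - 6) = 19
Total ADD = 152

152


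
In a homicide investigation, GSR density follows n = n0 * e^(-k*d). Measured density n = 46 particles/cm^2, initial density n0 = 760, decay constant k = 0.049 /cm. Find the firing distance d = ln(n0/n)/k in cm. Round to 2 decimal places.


GSR distance calculation:
n0/n = 760 / 46 = 16.521739
ln(n0/n) = 2.804677
d = 2.804677 / 0.049 = 57.24 cm

57.24


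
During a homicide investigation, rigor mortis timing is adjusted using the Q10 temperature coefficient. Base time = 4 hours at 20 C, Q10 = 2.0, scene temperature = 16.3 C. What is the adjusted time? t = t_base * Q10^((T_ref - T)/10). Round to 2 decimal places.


Rigor mortis time adjustment:
Exponent = (T_ref - T_actual) / 10 = (20 - 16.3) / 10 = 0.37
Q10 factor = 2.0^0.37 = 1.29235
t_adjusted = 4 * 1.29235 = 5.17 hours

5.17


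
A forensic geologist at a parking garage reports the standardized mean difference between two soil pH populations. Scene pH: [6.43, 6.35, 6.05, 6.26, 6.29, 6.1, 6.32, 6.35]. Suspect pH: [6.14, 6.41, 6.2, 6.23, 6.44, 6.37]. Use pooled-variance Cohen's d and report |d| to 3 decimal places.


Pooled-variance Cohen's d for soil pH comparison:
Scene mean = 50.15 / 8 = 6.26875
Suspect mean = 37.79 / 6 = 6.298333
Scene sample variance s_s^2 = 0.016955
Suspect sample variance s_c^2 = 0.015417
Pooled variance = ((n_s-1)*s_s^2 + (n_c-1)*s_c^2) / (n_s + n_c - 2) = 0.016314
Pooled SD = sqrt(0.016314) = 0.127726
Mean difference = -0.029583
|d| = |-0.029583| / 0.127726 = 0.232

0.232


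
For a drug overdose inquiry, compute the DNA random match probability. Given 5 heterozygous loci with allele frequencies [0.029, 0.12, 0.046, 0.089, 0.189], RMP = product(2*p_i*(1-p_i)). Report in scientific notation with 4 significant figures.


Computing RMP for 5 loci:
Locus 1: 2 * 0.029 * 0.971 = 0.056318
Locus 2: 2 * 0.12 * 0.88 = 0.2112
Locus 3: 2 * 0.046 * 0.954 = 0.087768
Locus 4: 2 * 0.089 * 0.911 = 0.162158
Locus 5: 2 * 0.189 * 0.811 = 0.306558
RMP = 5.190e-05

5.190e-05


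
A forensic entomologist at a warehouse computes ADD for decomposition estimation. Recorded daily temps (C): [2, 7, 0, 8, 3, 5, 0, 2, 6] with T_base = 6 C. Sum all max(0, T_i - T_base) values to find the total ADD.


Computing ADD day by day:
Day 1: max(0, 2 - 6) = 0
Day 2: max(0, 7 - 6) = 1
Day 3: max(0, 0 - 6) = 0
Day 4: max(0, 8 - 6) = 2
Day 5: max(0, 3 - 6) = 0
Day 6: max(0, 5 - 6) = 0
Day 7: max(0, 0 - 6) = 0
Day 8: max(0, 2 - 6) = 0
Day 9: max(0, 6 - 6) = 0
Total ADD = 3

3


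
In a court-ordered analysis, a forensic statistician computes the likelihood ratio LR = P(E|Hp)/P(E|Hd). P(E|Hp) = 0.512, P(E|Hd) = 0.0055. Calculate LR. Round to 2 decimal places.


Likelihood ratio calculation:
LR = P(E|Hp) / P(E|Hd)
LR = 0.512 / 0.0055
LR = 93.09

93.09


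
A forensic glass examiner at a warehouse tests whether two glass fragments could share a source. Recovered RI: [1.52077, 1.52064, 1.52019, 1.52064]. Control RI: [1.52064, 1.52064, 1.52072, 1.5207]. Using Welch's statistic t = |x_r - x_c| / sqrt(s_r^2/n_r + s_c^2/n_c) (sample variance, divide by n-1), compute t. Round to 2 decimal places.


Welch's t-criterion for glass RI comparison:
Recovered mean = sum / n_r = 6.08224 / 4 = 1.52056
Control mean = sum / n_c = 6.0827 / 4 = 1.520675
Recovered sample variance s_r^2 = 6.46e-08
Control sample variance s_c^2 = 1.7e-09
Welch SE (unpooled) = sqrt(s_r^2/n_r + s_c^2/n_c) = sqrt(1.615e-08 + 4.25e-10) = sqrt(1.6575e-08) = 0.000128744
|mean_r - mean_c| = 0.000115
t = 0.000115 / 0.000128744 = 0.89

0.89


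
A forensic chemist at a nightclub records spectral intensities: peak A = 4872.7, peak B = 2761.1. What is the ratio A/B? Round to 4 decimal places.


Spectral peak ratio:
Peak A = 4872.7 counts
Peak B = 2761.1 counts
Ratio = 4872.7 / 2761.1 = 1.7648

1.7648


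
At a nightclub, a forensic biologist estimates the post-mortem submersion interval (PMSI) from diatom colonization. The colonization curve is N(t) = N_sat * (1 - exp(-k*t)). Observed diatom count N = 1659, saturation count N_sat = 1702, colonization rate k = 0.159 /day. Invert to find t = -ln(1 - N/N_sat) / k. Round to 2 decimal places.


PMSI from diatom colonization curve:
N / N_sat = 1659 / 1702 = 0.974736
1 - N/N_sat = 0.025264
ln(1 - N/N_sat) = -3.678375
t = -ln(1 - N/N_sat) / k = -(-3.678375) / 0.159 = 23.13 days

23.13


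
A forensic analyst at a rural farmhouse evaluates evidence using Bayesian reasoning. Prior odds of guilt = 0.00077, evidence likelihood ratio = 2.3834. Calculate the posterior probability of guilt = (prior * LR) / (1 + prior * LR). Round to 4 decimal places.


Bayesian evidence evaluation:
Posterior odds = prior_odds * LR = 0.00077 * 2.3834 = 0.001835218
Posterior probability = posterior_odds / (1 + posterior_odds)
= 0.001835218 / (1 + 0.001835218)
= 0.001835218 / 1.001835218
= 0.0018

0.0018


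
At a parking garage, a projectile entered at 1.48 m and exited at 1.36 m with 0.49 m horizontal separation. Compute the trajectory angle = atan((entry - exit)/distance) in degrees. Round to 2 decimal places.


Bullet trajectory angle:
Height difference = 1.48 - 1.36 = 0.12 m
angle = atan(0.12 / 0.49)
angle = atan(0.244898)
angle = 13.76 degrees

13.76


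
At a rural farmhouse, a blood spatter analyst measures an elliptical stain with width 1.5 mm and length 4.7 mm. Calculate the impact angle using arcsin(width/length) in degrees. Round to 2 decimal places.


Blood spatter impact angle calculation:
width / length = 1.5 / 4.7 = 0.319149
angle = arcsin(0.319149)
angle = 18.61 degrees

18.61


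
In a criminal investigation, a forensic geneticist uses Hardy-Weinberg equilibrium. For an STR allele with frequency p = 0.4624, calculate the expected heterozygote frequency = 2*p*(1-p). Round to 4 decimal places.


Hardy-Weinberg heterozygote frequency:
q = 1 - p = 1 - 0.4624 = 0.5376
2pq = 2 * 0.4624 * 0.5376 = 0.4972

0.4972


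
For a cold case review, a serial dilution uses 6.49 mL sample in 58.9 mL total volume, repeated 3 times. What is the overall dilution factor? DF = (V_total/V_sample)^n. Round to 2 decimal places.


Dilution factor calculation:
Single dilution = V_total / V_sample = 58.9 / 6.49 ≈ 9.075501
Number of dilutions = 3
Total DF = (58.9 / 6.49)^3 (full precision, rounded at the end) = 747.50

747.50


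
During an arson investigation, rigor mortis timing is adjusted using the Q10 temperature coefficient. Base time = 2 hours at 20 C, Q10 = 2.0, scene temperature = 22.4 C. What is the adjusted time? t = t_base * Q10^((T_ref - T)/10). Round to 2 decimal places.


Rigor mortis time adjustment:
Exponent = (T_ref - T_actual) / 10 = (20 - 22.4) / 10 = -0.24
Q10 factor = 2.0^-0.24 = 0.84675
t_adjusted = 2 * 0.84675 = 1.69 hours

1.69


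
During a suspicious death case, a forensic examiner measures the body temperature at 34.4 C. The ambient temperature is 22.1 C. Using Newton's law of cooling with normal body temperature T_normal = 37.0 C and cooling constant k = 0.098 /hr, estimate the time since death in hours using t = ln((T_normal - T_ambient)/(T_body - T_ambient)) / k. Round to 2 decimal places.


Using Newton's law of cooling:
t = ln((T_normal - T_ambient) / (T_body - T_ambient)) / k
T_normal - T_ambient = 14.9
T_body - T_ambient = 12.3
Ratio = 1.211382
ln(ratio) = 0.191762
t = 0.191762 / 0.098 = 1.96 hours

1.96


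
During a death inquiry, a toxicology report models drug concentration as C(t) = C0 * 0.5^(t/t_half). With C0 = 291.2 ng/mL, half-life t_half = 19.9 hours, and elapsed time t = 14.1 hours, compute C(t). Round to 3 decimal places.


Drug concentration decay:
Number of half-lives = t / t_half = 14.1 / 19.9 = 0.708543
Decay factor = 0.5^0.708543 = 0.61193783
C(t) = 291.2 * 0.61193783 = 178.196 ng/mL

178.196


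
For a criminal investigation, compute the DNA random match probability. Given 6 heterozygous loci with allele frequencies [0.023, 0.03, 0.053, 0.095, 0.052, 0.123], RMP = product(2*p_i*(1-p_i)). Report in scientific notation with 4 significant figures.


Computing RMP for 6 loci:
Locus 1: 2 * 0.023 * 0.977 = 0.044942
Locus 2: 2 * 0.03 * 0.97 = 0.0582
Locus 3: 2 * 0.053 * 0.947 = 0.100382
Locus 4: 2 * 0.095 * 0.905 = 0.17195
Locus 5: 2 * 0.052 * 0.948 = 0.098592
Locus 6: 2 * 0.123 * 0.877 = 0.215742
RMP = 9.603e-07

9.603e-07


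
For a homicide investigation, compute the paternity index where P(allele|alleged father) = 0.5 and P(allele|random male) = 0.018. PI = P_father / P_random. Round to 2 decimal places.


Paternity Index calculation:
PI = P(allele|father) / P(allele|random)
PI = 0.5 / 0.018
PI = 27.78

27.78


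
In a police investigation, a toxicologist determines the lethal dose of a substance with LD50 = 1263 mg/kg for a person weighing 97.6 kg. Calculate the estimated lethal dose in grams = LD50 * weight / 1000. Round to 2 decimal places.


Lethal dose calculation:
Lethal dose = LD50 * body_weight / 1000
= 1263 * 97.6 / 1000
= 123268.8 / 1000
= 123.27 g

123.27


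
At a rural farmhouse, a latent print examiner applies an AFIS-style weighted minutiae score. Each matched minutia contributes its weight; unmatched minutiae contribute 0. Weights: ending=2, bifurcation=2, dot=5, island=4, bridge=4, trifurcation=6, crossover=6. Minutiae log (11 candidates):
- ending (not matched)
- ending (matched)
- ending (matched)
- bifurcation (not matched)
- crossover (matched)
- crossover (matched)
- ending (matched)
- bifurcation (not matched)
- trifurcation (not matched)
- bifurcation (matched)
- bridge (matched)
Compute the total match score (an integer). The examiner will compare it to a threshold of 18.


Weighted minutiae match score:
  ending: not matched, +0
  ending: matched, +2 (running total 2)
  ending: matched, +2 (running total 4)
  bifurcation: not matched, +0
  crossover: matched, +6 (running total 10)
  crossover: matched, +6 (running total 16)
  ending: matched, +2 (running total 18)
  bifurcation: not matched, +0
  trifurcation: not matched, +0
  bifurcation: matched, +2 (running total 20)
  bridge: matched, +4 (running total 24)
Total score = 24
Threshold = 18; verdict = identification

24


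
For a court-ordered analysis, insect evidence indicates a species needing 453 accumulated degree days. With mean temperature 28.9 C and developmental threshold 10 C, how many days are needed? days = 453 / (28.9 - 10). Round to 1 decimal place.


Insect development time:
Effective temperature = avg_temp - T_base = 28.9 - 10 = 18.9 C
Days = ADD / effective_temp = 453 / 18.9 = 24.0 days

24.0


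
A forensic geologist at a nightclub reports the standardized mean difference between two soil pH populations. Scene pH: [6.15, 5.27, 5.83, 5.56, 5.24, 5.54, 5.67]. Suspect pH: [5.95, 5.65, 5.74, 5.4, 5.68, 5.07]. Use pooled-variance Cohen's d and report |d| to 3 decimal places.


Pooled-variance Cohen's d for soil pH comparison:
Scene mean = 39.26 / 7 = 5.608571
Suspect mean = 33.49 / 6 = 5.581667
Scene sample variance s_s^2 = 0.100581
Suspect sample variance s_c^2 = 0.093977
Pooled variance = ((n_s-1)*s_s^2 + (n_c-1)*s_c^2) / (n_s + n_c - 2) = 0.097579
Pooled SD = sqrt(0.097579) = 0.312376
Mean difference = 0.026905
|d| = |0.026905| / 0.312376 = 0.086

0.086


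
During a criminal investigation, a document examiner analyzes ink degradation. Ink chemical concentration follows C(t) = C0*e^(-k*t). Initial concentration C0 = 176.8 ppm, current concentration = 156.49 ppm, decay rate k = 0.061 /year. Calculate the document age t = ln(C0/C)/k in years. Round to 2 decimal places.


Document age estimation:
C0/C = 176.8 / 156.49 = 1.129785
ln(C0/C) = 0.122027
t = 0.122027 / 0.061 = 2.00 years

2.00


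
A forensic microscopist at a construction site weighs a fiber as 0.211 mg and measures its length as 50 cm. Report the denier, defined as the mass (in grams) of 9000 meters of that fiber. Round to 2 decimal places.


Denier calculation:
Mass in grams = 0.211 mg / 1000 = 0.000211 g
Length in meters = 50 cm / 100 = 0.5 m
Linear density = mass / length = 0.000211 / 0.5 = 0.000422 g/m
Denier = (g/m) * 9000 = 0.000422 * 9000 = 3.80

3.80


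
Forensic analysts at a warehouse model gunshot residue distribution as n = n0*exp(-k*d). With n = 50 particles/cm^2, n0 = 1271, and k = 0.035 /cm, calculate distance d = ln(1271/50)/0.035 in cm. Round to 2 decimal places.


GSR distance calculation:
n0/n = 1271 / 50 = 25.42
ln(n0/n) = 3.235536
d = 3.235536 / 0.035 = 92.44 cm

92.44


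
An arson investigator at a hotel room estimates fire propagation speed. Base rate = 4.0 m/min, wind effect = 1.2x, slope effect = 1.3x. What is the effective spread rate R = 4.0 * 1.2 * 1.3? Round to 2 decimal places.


Fire spread rate calculation:
R = R0 * wind_factor * slope_factor
= 4.0 * 1.2 * 1.3
= 4.8 * 1.3
= 6.24 m/min

6.24


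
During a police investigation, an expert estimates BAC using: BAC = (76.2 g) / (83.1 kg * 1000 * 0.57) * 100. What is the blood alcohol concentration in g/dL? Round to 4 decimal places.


Applying the Widmark formula:
BAC = (dose_g / (body_wt * 1000 * r)) * 100
Denominator = 83.1 * 1000 * 0.57 = 47367
BAC = (76.2 / 47367) * 100
BAC = 0.1609 g/dL

0.1609


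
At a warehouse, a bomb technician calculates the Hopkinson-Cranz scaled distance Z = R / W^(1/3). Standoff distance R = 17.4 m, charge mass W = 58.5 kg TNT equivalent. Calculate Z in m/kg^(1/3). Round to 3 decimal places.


Scaled distance calculation:
W^(1/3) = 58.5^(1/3) = 3.881968
Z = R / W^(1/3) = 17.4 / 3.881968
Z = 4.482 m/kg^(1/3)

4.482


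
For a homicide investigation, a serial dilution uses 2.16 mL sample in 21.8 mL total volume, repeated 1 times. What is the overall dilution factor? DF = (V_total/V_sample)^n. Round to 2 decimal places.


Dilution factor calculation:
Single dilution = V_total / V_sample = 21.8 / 2.16 ≈ 10.092593
Number of dilutions = 1
Total DF = (21.8 / 2.16)^1 (full precision, rounded at the end) = 10.09

10.09


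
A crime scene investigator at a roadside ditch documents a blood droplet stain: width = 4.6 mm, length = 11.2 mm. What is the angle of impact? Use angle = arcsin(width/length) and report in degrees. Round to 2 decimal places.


Blood spatter impact angle calculation:
width / length = 4.6 / 11.2 = 0.410714
angle = arcsin(0.410714)
angle = 24.25 degrees

24.25


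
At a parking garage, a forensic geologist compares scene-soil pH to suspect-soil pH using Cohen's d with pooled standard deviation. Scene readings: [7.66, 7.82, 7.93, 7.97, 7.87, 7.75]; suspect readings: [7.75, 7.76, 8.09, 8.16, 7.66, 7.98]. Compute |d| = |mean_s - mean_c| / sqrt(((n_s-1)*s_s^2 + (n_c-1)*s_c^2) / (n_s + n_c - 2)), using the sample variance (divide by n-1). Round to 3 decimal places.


Pooled-variance Cohen's d for soil pH comparison:
Scene mean = 47 / 6 = 7.833333
Suspect mean = 47.4 / 6 = 7.9
Scene sample variance s_s^2 = 0.013307
Suspect sample variance s_c^2 = 0.04196
Pooled variance = ((n_s-1)*s_s^2 + (n_c-1)*s_c^2) / (n_s + n_c - 2) = 0.027633
Pooled SD = sqrt(0.027633) = 0.166232
Mean difference = -0.066667
|d| = |-0.066667| / 0.166232 = 0.401

0.401


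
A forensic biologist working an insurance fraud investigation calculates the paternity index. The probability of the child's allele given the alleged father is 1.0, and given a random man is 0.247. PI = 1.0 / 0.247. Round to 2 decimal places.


Paternity Index calculation:
PI = P(allele|father) / P(allele|random)
PI = 1.0 / 0.247
PI = 4.05

4.05


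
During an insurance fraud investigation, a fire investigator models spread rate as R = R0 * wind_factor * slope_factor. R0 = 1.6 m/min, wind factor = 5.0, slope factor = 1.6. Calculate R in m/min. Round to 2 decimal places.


Fire spread rate calculation:
R = R0 * wind_factor * slope_factor
= 1.6 * 5.0 * 1.6
= 8 * 1.6
= 12.80 m/min

12.80


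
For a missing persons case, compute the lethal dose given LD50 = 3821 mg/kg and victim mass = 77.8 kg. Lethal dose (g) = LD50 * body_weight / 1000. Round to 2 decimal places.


Lethal dose calculation:
Lethal dose = LD50 * body_weight / 1000
= 3821 * 77.8 / 1000
= 297273.8 / 1000
= 297.27 g

297.27


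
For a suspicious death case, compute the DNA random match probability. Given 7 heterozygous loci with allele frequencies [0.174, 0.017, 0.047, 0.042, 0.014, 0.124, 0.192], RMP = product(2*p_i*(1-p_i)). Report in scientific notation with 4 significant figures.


Computing RMP for 7 loci:
Locus 1: 2 * 0.174 * 0.826 = 0.287448
Locus 2: 2 * 0.017 * 0.983 = 0.033422
Locus 3: 2 * 0.047 * 0.953 = 0.089582
Locus 4: 2 * 0.042 * 0.958 = 0.080472
Locus 5: 2 * 0.014 * 0.986 = 0.027608
Locus 6: 2 * 0.124 * 0.876 = 0.217248
Locus 7: 2 * 0.192 * 0.808 = 0.310272
RMP = 1.289e-07

1.289e-07


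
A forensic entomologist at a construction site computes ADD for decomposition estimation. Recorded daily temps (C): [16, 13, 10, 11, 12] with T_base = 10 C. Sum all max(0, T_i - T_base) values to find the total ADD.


Computing ADD day by day:
Day 1: max(0, 16 - 10) = 6
Day 2: max(0, 13 - 10) = 3
Day 3: max(0, 10 - 10) = 0
Day 4: max(0, 11 - 10) = 1
Day 5: max(0, 12 - 10) = 2
Total ADD = 12

12


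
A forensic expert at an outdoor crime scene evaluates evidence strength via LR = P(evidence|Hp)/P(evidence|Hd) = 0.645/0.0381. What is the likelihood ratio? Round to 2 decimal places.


Likelihood ratio calculation:
LR = P(E|Hp) / P(E|Hd)
LR = 0.645 / 0.0381
LR = 16.93

16.93


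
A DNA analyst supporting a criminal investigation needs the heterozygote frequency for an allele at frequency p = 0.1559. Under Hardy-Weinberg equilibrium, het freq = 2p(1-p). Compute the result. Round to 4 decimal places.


Hardy-Weinberg heterozygote frequency:
q = 1 - p = 1 - 0.1559 = 0.8441
2pq = 2 * 0.1559 * 0.8441 = 0.2632

0.2632


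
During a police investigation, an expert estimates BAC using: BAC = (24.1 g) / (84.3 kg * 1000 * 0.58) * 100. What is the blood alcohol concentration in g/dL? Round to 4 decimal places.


Applying the Widmark formula:
BAC = (dose_g / (body_wt * 1000 * r)) * 100
Denominator = 84.3 * 1000 * 0.58 = 48894
BAC = (24.1 / 48894) * 100
BAC = 0.0493 g/dL

0.0493


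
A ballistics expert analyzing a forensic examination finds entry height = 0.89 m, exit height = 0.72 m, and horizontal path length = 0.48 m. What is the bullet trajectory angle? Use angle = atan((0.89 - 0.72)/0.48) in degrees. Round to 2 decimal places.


Bullet trajectory angle:
Height difference = 0.89 - 0.72 = 0.17 m
angle = atan(0.17 / 0.48)
angle = atan(0.354167)
angle = 19.50 degrees

19.50


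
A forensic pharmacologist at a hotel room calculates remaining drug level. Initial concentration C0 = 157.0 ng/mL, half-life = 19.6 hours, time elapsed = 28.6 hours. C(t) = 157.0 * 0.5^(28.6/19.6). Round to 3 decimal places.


Drug concentration decay:
Number of half-lives = t / t_half = 28.6 / 19.6 = 1.459184
Decay factor = 0.5^1.459184 = 0.36369878
C(t) = 157.0 * 0.36369878 = 57.101 ng/mL

57.101


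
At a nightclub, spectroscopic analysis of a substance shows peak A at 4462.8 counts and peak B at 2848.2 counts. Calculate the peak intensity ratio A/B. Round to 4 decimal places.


Spectral peak ratio:
Peak A = 4462.8 counts
Peak B = 2848.2 counts
Ratio = 4462.8 / 2848.2 = 1.5669

1.5669


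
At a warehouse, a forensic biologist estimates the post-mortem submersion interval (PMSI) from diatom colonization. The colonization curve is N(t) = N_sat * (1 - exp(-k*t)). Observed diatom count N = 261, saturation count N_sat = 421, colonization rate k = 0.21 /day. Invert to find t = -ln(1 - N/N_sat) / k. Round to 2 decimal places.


PMSI from diatom colonization curve:
N / N_sat = 261 / 421 = 0.619952
1 - N/N_sat = 0.380048
ln(1 - N/N_sat) = -0.967458
t = -ln(1 - N/N_sat) / k = -(-0.967458) / 0.21 = 4.61 days

4.61


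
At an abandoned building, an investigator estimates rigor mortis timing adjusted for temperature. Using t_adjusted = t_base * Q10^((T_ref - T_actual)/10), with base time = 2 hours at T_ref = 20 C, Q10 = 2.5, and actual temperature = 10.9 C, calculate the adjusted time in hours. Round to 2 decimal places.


Rigor mortis time adjustment:
Exponent = (T_ref - T_actual) / 10 = (20 - 10.9) / 10 = 0.91
Q10 factor = 2.5^0.91 = 2.30211
t_adjusted = 2 * 2.30211 = 4.60 hours

4.60
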